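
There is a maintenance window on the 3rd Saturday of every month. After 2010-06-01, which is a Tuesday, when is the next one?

June 2010 starts on a Tuesday; its first Saturday is the 5th, so the 3rd Saturday is the 19th — 2010-06-19.
2010-06-19 is after 2010-06-01, so that is the next one.

2010-06-19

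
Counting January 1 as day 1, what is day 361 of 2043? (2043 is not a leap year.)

Dec 27, 2043

Jan has 31 days (361 − 31 = 330 remain).
Feb has 28 days (330 − 28 = 302 remain).
Mar has 31 days (302 − 31 = 271 remain).
Apr has 30 days (271 − 30 = 241 remain).
May has 31 days (241 − 31 = 210 remain).
Jun has 30 days (210 − 30 = 180 remain).
Jul has 31 days (180 − 31 = 149 remain).
Aug has 31 days (149 − 31 = 118 remain).
Sep has 30 days (118 − 30 = 88 remain).
Oct has 31 days (88 − 31 = 57 remain).
Nov has 30 days (57 − 30 = 27 remain).
27 into Dec → Dec 27.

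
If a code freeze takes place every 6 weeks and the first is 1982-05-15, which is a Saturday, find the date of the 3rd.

1982-08-07

The 3rd occurrence is 2 intervals after the first: 2 × 42 = 84 days after 1982-05-15.
May has 31 days — 16 days to the end of May leaves 68.
June has 30 days (38 left).
July has 31 days (7 left).
7 days into August → 1982-08-07.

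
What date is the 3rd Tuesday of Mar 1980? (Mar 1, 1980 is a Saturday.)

Mar 1980 begins on a Saturday, so the first Tuesday is Mar 4 (3 days later).
The 3rd Tuesday is 2 weeks later: 4 + 14 = 18.

Mar 18, 1980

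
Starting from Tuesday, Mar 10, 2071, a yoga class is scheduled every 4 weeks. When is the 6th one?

The 6th occurrence is 5 intervals after the first: 5 × 28 = 140 days after Mar 10, 2071.
Mar has 31 days — 21 days to the end of Mar leaves 119.
Apr has 30 days (89 left).
May has 31 days (58 left).
Jun has 30 days (28 left).
28 days into Jul → Jul 28, 2071.

Jul 28, 2071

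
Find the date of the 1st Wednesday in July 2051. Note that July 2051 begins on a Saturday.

July 2051 begins on a Saturday, so the first Wednesday is July 5 (4 days later).

2051-07-05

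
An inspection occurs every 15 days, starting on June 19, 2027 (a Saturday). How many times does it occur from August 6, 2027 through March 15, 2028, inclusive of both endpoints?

15

Occurrences land 15·i days after June 19, 2027 for i = 0, 1, 2, …
August 6, 2027 is 48 days after the start; 48 ÷ 15 = 3 remainder 3; since the remainder is 3, round up to i = 4. First occurrence in the window: #5 on August 18, 2027 (4×15 = 60 days in).
March 15, 2028 is 270 days after the start; 270 ÷ 15 = 18 remainder 0. Last occurrence in the window: #19 on March 15, 2028.
Occurrences #5 through #19: 15 in total.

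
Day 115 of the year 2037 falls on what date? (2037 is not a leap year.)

Jan has 31 days (115 − 31 = 84 remain).
Feb has 28 days (84 − 28 = 56 remain).
Mar has 31 days (56 − 31 = 25 remain).
25 into Apr → Apr 25.

Apr 25, 2037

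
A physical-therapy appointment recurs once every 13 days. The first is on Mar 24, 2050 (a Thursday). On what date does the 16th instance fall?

The 16th occurrence is 15 intervals after the first: 15 × 13 = 195 days after Mar 24, 2050.
Mar has 31 days — 7 days to the end of Mar leaves 188.
Apr has 30 days (158 left).
May has 31 days (127 left).
Jun has 30 days (97 left).
Jul has 31 days (66 left).
Aug has 31 days (35 left).
Sep has 30 days (5 left).
5 days into Oct → Oct 5, 2050.

Oct 5, 2050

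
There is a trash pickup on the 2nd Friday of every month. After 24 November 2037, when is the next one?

11 December 2037

November 2037 starts on a Sunday; its first Friday is the 6th, so the 2nd Friday is the 13th — 13 November 2037.
That is not after 24 November 2037, so look at December 2037.
December 2037 starts on a Tuesday; its first Friday is the 4th, so the 2nd Friday is the 11th — 11 December 2037.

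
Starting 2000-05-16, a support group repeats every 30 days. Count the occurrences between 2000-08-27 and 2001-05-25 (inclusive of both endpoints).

Occurrences land 30·i days after 2000-05-16 for i = 0, 1, 2, …
2000-08-27 is 103 days after the start; 103 ÷ 30 = 3 remainder 13; since the remainder is 13, round up to i = 4. First occurrence in the window: #5 on 2000-09-13 (4×30 = 120 days in).
2001-05-25 is 374 days after the start; 374 ÷ 30 = 12 remainder 14. Last occurrence in the window: #13 on 2001-05-11.
Occurrences #5 through #13: 9 in total.

9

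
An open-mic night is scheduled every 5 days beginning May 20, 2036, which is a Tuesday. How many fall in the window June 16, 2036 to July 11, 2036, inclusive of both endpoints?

Occurrences land 5·i days after May 20, 2036 for i = 0, 1, 2, …
June 16, 2036 is 27 days after the start; 27 ÷ 5 = 5 remainder 2; since the remainder is 2, round up to i = 6. First occurrence in the window: #7 on June 19, 2036 (6×5 = 30 days in).
July 11, 2036 is 52 days after the start; 52 ÷ 5 = 10 remainder 2. Last occurrence in the window: #11 on July 9, 2036.
Occurrences #7 through #11: 5 in total.

5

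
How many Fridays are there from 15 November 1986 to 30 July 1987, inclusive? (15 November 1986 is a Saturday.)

36

15 November 1986 is a Saturday; the first Friday on or after it is 21 November 1986 (6 days later).
From 21 November 1986 to 30 July 1987: 9 + 31 + 31 + 28 + 31 + 30 + 31 + 30 + 30 = 251 days (rest of November, December, January, February, March, April, May, June, July).
251 ÷ 7 = 35 full weeks with remainder 6, so 35 more Fridays after the first → 36.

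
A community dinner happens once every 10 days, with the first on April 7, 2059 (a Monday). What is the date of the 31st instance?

February 1, 2060

The 31st occurrence is 30 intervals after the first: 30 × 10 = 300 days after April 7, 2059.
April has 30 days — 23 days to the end of April leaves 277.
May has 31 days (246 left).
June has 30 days (216 left).
July has 31 days (185 left).
August has 31 days (154 left).
September has 30 days (124 left).
October has 31 days (93 left).
November has 30 days (63 left).
December has 31 days (32 left).
January has 31 days (1 left).
1 day into February → February 1, 2060.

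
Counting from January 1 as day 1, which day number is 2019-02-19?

50

Days in months before February: 31 = 31.
Plus 19 days into February → day 50.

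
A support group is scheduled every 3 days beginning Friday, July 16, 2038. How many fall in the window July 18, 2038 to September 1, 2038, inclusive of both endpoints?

15

Occurrences land 3·i days after July 16, 2038 for i = 0, 1, 2, …
July 18, 2038 is 2 days after the start; 2 ÷ 3 = 0 remainder 2; since the remainder is 2, round up to i = 1. First occurrence in the window: #2 on July 19, 2038 (1×3 = 3 days in).
September 1, 2038 is 47 days after the start; 47 ÷ 3 = 15 remainder 2. Last occurrence in the window: #16 on August 30, 2038.
Occurrences #2 through #16: 15 in total.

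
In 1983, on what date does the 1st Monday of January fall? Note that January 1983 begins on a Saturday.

January 3, 1983

January 1983 begins on a Saturday, so the first Monday is January 3 (2 days later).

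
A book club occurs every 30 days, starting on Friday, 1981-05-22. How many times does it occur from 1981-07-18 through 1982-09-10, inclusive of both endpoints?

Occurrences land 30·i days after 1981-05-22 for i = 0, 1, 2, …
1981-07-18 is 57 days after the start; 57 ÷ 30 = 1 remainder 27; since the remainder is 27, round up to i = 2. First occurrence in the window: #3 on 1981-07-21 (2×30 = 60 days in).
1982-09-10 is 476 days after the start; 476 ÷ 30 = 15 remainder 26. Last occurrence in the window: #16 on 1982-08-15.
Occurrences #3 through #16: 14 in total.

14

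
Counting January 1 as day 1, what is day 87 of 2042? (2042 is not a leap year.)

28 March 2042

January has 31 days (87 − 31 = 56 remain).
February has 28 days (56 − 28 = 28 remain).
28 into March → March 28.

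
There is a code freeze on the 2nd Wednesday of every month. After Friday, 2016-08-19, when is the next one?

2016-09-14

August 2016 starts on a Monday; its first Wednesday is the 3rd, so the 2nd Wednesday is the 10th — 2016-08-10.
That is not after 2016-08-19, so look at September 2016.
September 2016 starts on a Thursday; its first Wednesday is the 7th, so the 2nd Wednesday is the 14th — 2016-09-14.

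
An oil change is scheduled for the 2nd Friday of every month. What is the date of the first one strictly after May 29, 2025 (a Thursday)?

May 2025 starts on a Thursday; its first Friday is the 2nd, so the 2nd Friday is the 9th — May 9, 2025.
That is not after May 29, 2025, so look at Jun 2025.
Jun 2025 starts on a Sunday; its first Friday is the 6th, so the 2nd Friday is the 13th — Jun 13, 2025.

Jun 13, 2025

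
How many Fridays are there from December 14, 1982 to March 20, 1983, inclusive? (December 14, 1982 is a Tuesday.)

December 14, 1982 is a Tuesday; the first Friday on or after it is December 17, 1982 (3 days later).
From December 17, 1982 to March 20, 1983: 14 + 31 + 28 + 20 = 93 days (rest of December, January, February, March).
93 ÷ 7 = 13 full weeks with remainder 2, so 13 more Fridays after the first → 14.

14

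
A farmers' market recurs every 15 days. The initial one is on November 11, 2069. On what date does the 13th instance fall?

The 13th occurrence is 12 intervals after the first: 12 × 15 = 180 days after November 11, 2069.
November has 30 days — 19 days to the end of November leaves 161.
December has 31 days (130 left).
January has 31 days (99 left).
February has 28 days (71 left).
March has 31 days (40 left).
April has 30 days (10 left).
10 days into May → May 10, 2070.

May 10, 2070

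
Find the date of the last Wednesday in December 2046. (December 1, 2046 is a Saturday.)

26 December 2046

December 2046 begins on a Saturday, so the first Wednesday is December 5 (4 days later).
December 2046 has 31 days. Adding weeks: 5, 12, 19, 26 — the last one ≤ 31 is the 26th.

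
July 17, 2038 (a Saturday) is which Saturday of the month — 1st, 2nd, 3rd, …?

3rd

Day 17 falls in week ⌈17/7⌉ of the month.
Days 1–7 hold the 1st Saturday, 8–14 the 2nd, 15–21 the 3rd, 22–28 the 4th, 29–31 the 5th.
17 is in the range for the 3rd.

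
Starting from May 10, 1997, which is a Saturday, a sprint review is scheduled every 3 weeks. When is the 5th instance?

Aug 2, 1997

The 5th occurrence is 4 intervals after the first: 4 × 21 = 84 days after May 10, 1997.
May has 31 days — 21 days to the end of May leaves 63.
Jun has 30 days (33 left).
Jul has 31 days (2 left).
2 days into Aug → Aug 2, 1997.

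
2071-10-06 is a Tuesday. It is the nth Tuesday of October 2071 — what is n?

1st

Day 6 falls in week ⌈6/7⌉ of the month.
Days 1–7 hold the 1st Tuesday, 8–14 the 2nd, 15–21 the 3rd, 22–28 the 4th, 29–31 the 5th.
6 is in the range for the 1st.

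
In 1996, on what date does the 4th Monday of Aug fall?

Aug 1996 begins on a Thursday, so the first Monday is Aug 5 (4 days later).
The 4th Monday is 3 weeks later: 5 + 21 = 26.

Aug 26, 1996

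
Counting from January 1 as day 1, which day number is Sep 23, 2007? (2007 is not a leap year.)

266

Days in months before Sep: 31 + 28 + 31 + 30 + 31 + 30 + 31 + 31 = 243.
Plus 23 days into Sep → day 266.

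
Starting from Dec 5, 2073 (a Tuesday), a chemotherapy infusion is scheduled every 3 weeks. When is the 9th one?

The 9th occurrence is 8 intervals after the first: 8 × 21 = 168 days after Dec 5, 2073.
Dec has 31 days — 26 days to the end of Dec leaves 142.
Jan has 31 days (111 left).
Feb has 28 days (83 left).
Mar has 31 days (52 left).
Apr has 30 days (22 left).
22 days into May → May 22, 2074.

May 22, 2074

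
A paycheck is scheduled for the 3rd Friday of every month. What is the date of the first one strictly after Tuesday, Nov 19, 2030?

Nov 2030 starts on a Friday; its first Friday is the 1st, so the 3rd Friday is the 15th — Nov 15, 2030.
That is not after Nov 19, 2030, so look at Dec 2030.
Dec 2030 starts on a Sunday; its first Friday is the 6th, so the 3rd Friday is the 20th — Dec 20, 2030.

Dec 20, 2030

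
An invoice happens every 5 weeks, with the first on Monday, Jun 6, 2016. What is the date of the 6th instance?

The 6th occurrence is 5 intervals after the first: 5 × 35 = 175 days after Jun 6, 2016.
Jun has 30 days — 24 days to the end of Jun leaves 151.
Jul has 31 days (120 left).
Aug has 31 days (89 left).
Sep has 30 days (59 left).
Oct has 31 days (28 left).
28 days into Nov → Nov 28, 2016.

Nov 28, 2016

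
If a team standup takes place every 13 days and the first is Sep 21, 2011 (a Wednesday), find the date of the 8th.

Dec 21, 2011

The 8th occurrence is 7 intervals after the first: 7 × 13 = 91 days after Sep 21, 2011.
Sep has 30 days — 9 days to the end of Sep leaves 82.
Oct has 31 days (51 left).
Nov has 30 days (21 left).
21 days into Dec → Dec 21, 2011.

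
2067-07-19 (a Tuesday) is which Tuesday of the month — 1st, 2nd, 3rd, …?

3rd

Day 19 falls in week ⌈19/7⌉ of the month.
Days 1–7 hold the 1st Tuesday, 8–14 the 2nd, 15–21 the 3rd, 22–28 the 4th, 29–31 the 5th.
19 is in the range for the 3rd.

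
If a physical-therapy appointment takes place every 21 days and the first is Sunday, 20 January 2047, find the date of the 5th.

14 April 2047

The 5th occurrence is 4 intervals after the first: 4 × 21 = 84 days after 20 January 2047.
January has 31 days — 11 days to the end of January leaves 73.
February has 28 days (45 left).
March has 31 days (14 left).
14 days into April → 14 April 2047.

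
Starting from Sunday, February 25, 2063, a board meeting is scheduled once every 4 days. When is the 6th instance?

The 6th occurrence is 5 intervals after the first: 5 × 4 = 20 days after February 25, 2063.
February has 28 days — 3 days to the end of February leaves 17.
17 days into March → March 17, 2063.

March 17, 2063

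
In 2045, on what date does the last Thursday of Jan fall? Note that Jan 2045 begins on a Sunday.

Jan 2045 begins on a Sunday, so the first Thursday is Jan 5 (4 days later).
Jan 2045 has 31 days. Adding weeks: 5, 12, 19, 26 — the last one ≤ 31 is the 26th.

Jan 26, 2045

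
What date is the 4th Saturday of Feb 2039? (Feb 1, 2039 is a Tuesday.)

Feb 26, 2039

Feb 2039 begins on a Tuesday, so the first Saturday is Feb 5 (4 days later).
The 4th Saturday is 3 weeks later: 5 + 21 = 26.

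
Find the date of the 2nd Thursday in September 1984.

September 1984 begins on a Saturday, so the first Thursday is September 6 (5 days later).
The 2nd Thursday is 1 weeks later: 6 + 7 = 13.

September 13, 1984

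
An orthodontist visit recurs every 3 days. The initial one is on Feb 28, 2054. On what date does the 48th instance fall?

Jul 19, 2054

The 48th occurrence is 47 intervals after the first: 47 × 3 = 141 days after Feb 28, 2054.
Feb has 28 days — 0 days to the end of Feb leaves 141.
Mar has 31 days (110 left).
Apr has 30 days (80 left).
May has 31 days (49 left).
Jun has 30 days (19 left).
19 days into Jul → Jul 19, 2054.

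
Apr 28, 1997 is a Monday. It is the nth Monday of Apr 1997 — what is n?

Day 28 falls in week ⌈28/7⌉ of the month.
Days 1–7 hold the 1st Monday, 8–14 the 2nd, 15–21 the 3rd, 22–28 the 4th, 29–31 the 5th.
28 is in the range for the 4th.

4th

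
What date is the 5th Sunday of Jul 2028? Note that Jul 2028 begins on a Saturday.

Jul 30, 2028

Jul 2028 begins on a Saturday, so the first Sunday is Jul 2 (1 day later).
The 5th Sunday is 4 weeks later: 2 + 28 = 30.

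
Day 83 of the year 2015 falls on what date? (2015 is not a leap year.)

January has 31 days (83 − 31 = 52 remain).
February has 28 days (52 − 28 = 24 remain).
24 into March → March 24.

24 March 2015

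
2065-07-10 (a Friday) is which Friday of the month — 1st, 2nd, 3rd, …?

2nd

Day 10 falls in week ⌈10/7⌉ of the month.
Days 1–7 hold the 1st Friday, 8–14 the 2nd, 15–21 the 3rd, 22–28 the 4th, 29–31 the 5th.
10 is in the range for the 2nd.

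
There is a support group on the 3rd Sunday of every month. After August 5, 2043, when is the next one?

August 2043 starts on a Saturday; its first Sunday is the 2nd, so the 3rd Sunday is the 16th — August 16, 2043.
August 16, 2043 is after August 5, 2043, so that is the next one.

August 16, 2043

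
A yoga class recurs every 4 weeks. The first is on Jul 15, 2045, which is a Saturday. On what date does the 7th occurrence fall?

The 7th occurrence is 6 intervals after the first: 6 × 28 = 168 days after Jul 15, 2045.
Jul has 31 days — 16 days to the end of Jul leaves 152.
Aug has 31 days (121 left).
Sep has 30 days (91 left).
Oct has 31 days (60 left).
Nov has 30 days (30 left).
30 days into Dec → Dec 30, 2045.

Dec 30, 2045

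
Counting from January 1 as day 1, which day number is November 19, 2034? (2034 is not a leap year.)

323

Days in months before November: 31 + 28 + 31 + 30 + 31 + 30 + 31 + 31 + 30 + 31 = 304.
Plus 19 days into November → day 323.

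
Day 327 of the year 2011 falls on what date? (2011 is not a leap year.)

Jan has 31 days (327 − 31 = 296 remain).
Feb has 28 days (296 − 28 = 268 remain).
Mar has 31 days (268 − 31 = 237 remain).
Apr has 30 days (237 − 30 = 207 remain).
May has 31 days (207 − 31 = 176 remain).
Jun has 30 days (176 − 30 = 146 remain).
Jul has 31 days (146 − 31 = 115 remain).
Aug has 31 days (115 − 31 = 84 remain).
Sep has 30 days (84 − 30 = 54 remain).
Oct has 31 days (54 − 31 = 23 remain).
23 into Nov → Nov 23.

Nov 23, 2011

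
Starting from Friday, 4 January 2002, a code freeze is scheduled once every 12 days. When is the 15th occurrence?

The 15th occurrence is 14 intervals after the first: 14 × 12 = 168 days after 4 January 2002.
January has 31 days — 27 days to the end of January leaves 141.
February has 28 days (113 left).
March has 31 days (82 left).
April has 30 days (52 left).
May has 31 days (21 left).
21 days into June → 21 June 2002.

21 June 2002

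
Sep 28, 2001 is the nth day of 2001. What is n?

Days in months before Sep: 31 + 28 + 31 + 30 + 31 + 30 + 31 + 31 = 243.
Plus 28 days into Sep → day 271.

271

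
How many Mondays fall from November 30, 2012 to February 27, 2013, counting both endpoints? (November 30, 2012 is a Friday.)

November 30, 2012 is a Friday; the first Monday on or after it is December 3, 2012 (3 days later).
From December 3, 2012 to February 27, 2013: 28 + 31 + 27 = 86 days (rest of December, January, February).
86 ÷ 7 = 12 full weeks with remainder 2, so 12 more Mondays after the first → 13.

13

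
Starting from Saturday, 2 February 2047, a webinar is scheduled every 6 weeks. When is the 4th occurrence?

The 4th occurrence is 3 intervals after the first: 3 × 42 = 126 days after 2 February 2047.
February has 28 days — 26 days to the end of February leaves 100.
March has 31 days (69 left).
April has 30 days (39 left).
May has 31 days (8 left).
8 days into June → 8 June 2047.

8 June 2047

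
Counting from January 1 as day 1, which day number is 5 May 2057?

Days in months before May: 31 + 28 + 31 + 30 = 120.
Plus 5 days into May → day 125.

125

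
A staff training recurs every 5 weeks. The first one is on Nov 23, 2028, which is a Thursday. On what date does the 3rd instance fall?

The 3rd occurrence is 2 intervals after the first: 2 × 35 = 70 days after Nov 23, 2028.
Nov has 30 days — 7 days to the end of Nov leaves 63.
Dec has 31 days (32 left).
Jan has 31 days (1 left).
1 day into Feb → Feb 1, 2029.

Feb 1, 2029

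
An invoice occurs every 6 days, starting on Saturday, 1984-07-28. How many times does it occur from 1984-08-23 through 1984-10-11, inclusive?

Occurrences land 6·i days after 1984-07-28 for i = 0, 1, 2, …
1984-08-23 is 26 days after the start; 26 ÷ 6 = 4 remainder 2; since the remainder is 2, round up to i = 5. First occurrence in the window: #6 on 1984-08-27 (5×6 = 30 days in).
1984-10-11 is 75 days after the start; 75 ÷ 6 = 12 remainder 3. Last occurrence in the window: #13 on 1984-10-08.
Occurrences #6 through #13: 8 in total.

8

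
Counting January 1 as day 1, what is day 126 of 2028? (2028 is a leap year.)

January has 31 days (126 − 31 = 95 remain).
February has 29 days (95 − 29 = 66 remain).
March has 31 days (66 − 31 = 35 remain).
April has 30 days (35 − 30 = 5 remain).
5 into May → May 5.

2028-05-05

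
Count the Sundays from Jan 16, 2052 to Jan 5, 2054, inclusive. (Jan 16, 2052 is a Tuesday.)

Jan 16, 2052 is a Tuesday; the first Sunday on or after it is Jan 21, 2052 (5 days later).
From Jan 21, 2052 to Jan 5, 2054: 345 + 365 + 5 = 715 days (rest of 2052, 2053, to Jan 5, 2054 in 2054).
715 ÷ 7 = 102 full weeks with remainder 1, so 102 more Sundays after the first → 103.

103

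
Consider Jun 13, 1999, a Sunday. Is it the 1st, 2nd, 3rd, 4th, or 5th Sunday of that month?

Day 13 falls in week ⌈13/7⌉ of the month.
Days 1–7 hold the 1st Sunday, 8–14 the 2nd, 15–21 the 3rd, 22–28 the 4th, 29–31 the 5th.
13 is in the range for the 2nd.

2nd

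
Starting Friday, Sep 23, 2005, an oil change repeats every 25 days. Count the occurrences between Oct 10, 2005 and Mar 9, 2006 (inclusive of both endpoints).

6

Occurrences land 25·i days after Sep 23, 2005 for i = 0, 1, 2, …
Oct 10, 2005 is 17 days after the start; 17 ÷ 25 = 0 remainder 17; since the remainder is 17, round up to i = 1. First occurrence in the window: #2 on Oct 18, 2005 (1×25 = 25 days in).
Mar 9, 2006 is 167 days after the start; 167 ÷ 25 = 6 remainder 17. Last occurrence in the window: #7 on Feb 20, 2006.
Occurrences #2 through #7: 6 in total.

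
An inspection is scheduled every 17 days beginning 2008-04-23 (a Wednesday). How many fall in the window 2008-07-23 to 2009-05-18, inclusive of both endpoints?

Occurrences land 17·i days after 2008-04-23 for i = 0, 1, 2, …
2008-07-23 is 91 days after the start; 91 ÷ 17 = 5 remainder 6; since the remainder is 6, round up to i = 6. First occurrence in the window: #7 on 2008-08-03 (6×17 = 102 days in).
2009-05-18 is 390 days after the start; 390 ÷ 17 = 22 remainder 16. Last occurrence in the window: #23 on 2009-05-02.
Occurrences #7 through #23: 17 in total.

17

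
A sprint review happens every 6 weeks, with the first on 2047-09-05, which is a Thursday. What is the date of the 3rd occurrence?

2047-11-28

The 3rd occurrence is 2 intervals after the first: 2 × 42 = 84 days after 2047-09-05.
September has 30 days — 25 days to the end of September leaves 59.
October has 31 days (28 left).
28 days into November → 2047-11-28.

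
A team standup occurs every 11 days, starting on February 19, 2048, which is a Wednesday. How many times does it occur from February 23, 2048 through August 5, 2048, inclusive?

15

Occurrences land 11·i days after February 19, 2048 for i = 0, 1, 2, …
February 23, 2048 is 4 days after the start; 4 ÷ 11 = 0 remainder 4; since the remainder is 4, round up to i = 1. First occurrence in the window: #2 on March 1, 2048 (1×11 = 11 days in).
August 5, 2048 is 168 days after the start; 168 ÷ 11 = 15 remainder 3. Last occurrence in the window: #16 on August 2, 2048.
Occurrences #2 through #16: 15 in total.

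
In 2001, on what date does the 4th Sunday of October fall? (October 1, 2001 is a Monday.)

2001-10-28

October 2001 begins on a Monday, so the first Sunday is October 7 (6 days later).
The 4th Sunday is 3 weeks later: 7 + 21 = 28.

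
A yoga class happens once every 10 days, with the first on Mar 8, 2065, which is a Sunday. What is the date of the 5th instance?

Apr 17, 2065

The 5th occurrence is 4 intervals after the first: 4 × 10 = 40 days after Mar 8, 2065.
Mar has 31 days — 23 days to the end of Mar leaves 17.
17 days into Apr → Apr 17, 2065.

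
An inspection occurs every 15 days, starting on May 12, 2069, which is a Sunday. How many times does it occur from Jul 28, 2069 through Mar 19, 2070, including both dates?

15

Occurrences land 15·i days after May 12, 2069 for i = 0, 1, 2, …
Jul 28, 2069 is 77 days after the start; 77 ÷ 15 = 5 remainder 2; since the remainder is 2, round up to i = 6. First occurrence in the window: #7 on Aug 10, 2069 (6×15 = 90 days in).
Mar 19, 2070 is 311 days after the start; 311 ÷ 15 = 20 remainder 11. Last occurrence in the window: #21 on Mar 8, 2070.
Occurrences #7 through #21: 15 in total.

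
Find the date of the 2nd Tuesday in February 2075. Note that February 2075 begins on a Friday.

2075-02-12

February 2075 begins on a Friday, so the first Tuesday is February 5 (4 days later).
The 2nd Tuesday is 1 weeks later: 5 + 7 = 12.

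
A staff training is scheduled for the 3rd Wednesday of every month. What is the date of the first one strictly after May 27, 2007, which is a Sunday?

May 2007 starts on a Tuesday; its first Wednesday is the 2nd, so the 3rd Wednesday is the 16th — May 16, 2007.
That is not after May 27, 2007, so look at Jun 2007.
Jun 2007 starts on a Friday; its first Wednesday is the 6th, so the 3rd Wednesday is the 20th — Jun 20, 2007.

Jun 20, 2007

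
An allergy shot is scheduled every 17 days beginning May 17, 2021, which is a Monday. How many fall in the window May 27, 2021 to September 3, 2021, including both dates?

6

Occurrences land 17·i days after May 17, 2021 for i = 0, 1, 2, …
May 27, 2021 is 10 days after the start; 10 ÷ 17 = 0 remainder 10; since the remainder is 10, round up to i = 1. First occurrence in the window: #2 on June 3, 2021 (1×17 = 17 days in).
September 3, 2021 is 109 days after the start; 109 ÷ 17 = 6 remainder 7. Last occurrence in the window: #7 on August 27, 2021.
Occurrences #2 through #7: 6 in total.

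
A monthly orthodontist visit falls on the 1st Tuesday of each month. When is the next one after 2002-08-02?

2002-08-06

August 2002 starts on a Thursday, so its 1st Tuesday is 2002-08-06 (5 days in).
2002-08-06 is after 2002-08-02, so that is the next one.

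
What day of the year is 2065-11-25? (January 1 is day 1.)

Days in months before November: 31 + 28 + 31 + 30 + 31 + 30 + 31 + 31 + 30 + 31 = 304.
Plus 25 days into November → day 329.

329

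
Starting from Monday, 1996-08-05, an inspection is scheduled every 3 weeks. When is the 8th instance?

The 8th occurrence is 7 intervals after the first: 7 × 21 = 147 days after 1996-08-05.
August has 31 days — 26 days to the end of August leaves 121.
September has 30 days (91 left).
October has 31 days (60 left).
November has 30 days (30 left).
30 days into December → 1996-12-30.

1996-12-30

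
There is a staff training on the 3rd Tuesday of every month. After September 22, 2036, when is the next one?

October 21, 2036

September 2036 starts on a Monday; its first Tuesday is the 2nd, so the 3rd Tuesday is the 16th — September 16, 2036.
That is not after September 22, 2036, so look at October 2036.
October 2036 starts on a Wednesday; its first Tuesday is the 7th, so the 3rd Tuesday is the 21st — October 21, 2036.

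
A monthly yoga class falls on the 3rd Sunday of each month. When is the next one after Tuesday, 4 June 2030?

June 2030 starts on a Saturday; its first Sunday is the 2nd, so the 3rd Sunday is the 16th — 16 June 2030.
16 June 2030 is after 4 June 2030, so that is the next one.

16 June 2030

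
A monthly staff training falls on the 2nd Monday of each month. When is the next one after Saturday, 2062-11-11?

2062-11-13

November 2062 starts on a Wednesday; its first Monday is the 6th, so the 2nd Monday is the 13th — 2062-11-13.
2062-11-13 is after 2062-11-11, so that is the next one.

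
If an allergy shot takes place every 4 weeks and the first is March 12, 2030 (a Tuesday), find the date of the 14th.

The 14th occurrence is 13 intervals after the first: 13 × 28 = 364 days after March 12, 2030.
March has 31 days — 19 days to the end of March leaves 345.
April has 30 days (315 left).
May has 31 days (284 left).
June has 30 days (254 left).
July has 31 days (223 left).
August has 31 days (192 left).
September has 30 days (162 left).
October has 31 days (131 left).
November has 30 days (101 left).
December has 31 days (70 left).
January has 31 days (39 left).
February has 28 days (11 left).
11 days into March → March 11, 2031.

March 11, 2031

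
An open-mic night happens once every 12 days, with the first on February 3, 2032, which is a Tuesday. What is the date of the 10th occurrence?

May 21, 2032

The 10th occurrence is 9 intervals after the first: 9 × 12 = 108 days after February 3, 2032.
February has 29 days — 26 days to the end of February leaves 82.
March has 31 days (51 left).
April has 30 days (21 left).
21 days into May → May 21, 2032.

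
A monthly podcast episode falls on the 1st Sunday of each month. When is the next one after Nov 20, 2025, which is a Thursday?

Nov 2025 starts on a Saturday, so its 1st Sunday is Nov 2, 2025 (1 day in).
That is not after Nov 20, 2025, so look at Dec 2025.
Dec 2025 starts on a Monday, so its 1st Sunday is Dec 7, 2025 (6 days in).

Dec 7, 2025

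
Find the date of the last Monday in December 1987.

28 December 1987

The first Monday of December 1987 is December 7.
December 1987 has 31 days. Adding weeks: 7, 14, 21, 28 — the last one ≤ 31 is the 28th.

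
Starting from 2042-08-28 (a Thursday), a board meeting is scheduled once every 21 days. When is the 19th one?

2043-09-10

The 19th occurrence is 18 intervals after the first: 18 × 21 = 378 days after 2042-08-28.
August has 31 days — 3 days to the end of August leaves 375.
September has 30 days (345 left).
October has 31 days (314 left).
November has 30 days (284 left).
December has 31 days (253 left).
January has 31 days (222 left).
February has 28 days (194 left).
March has 31 days (163 left).
April has 30 days (133 left).
May has 31 days (102 left).
June has 30 days (72 left).
July has 31 days (41 left).
August has 31 days (10 left).
10 days into September → 2043-09-10.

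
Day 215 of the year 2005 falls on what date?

August 3, 2005

January has 31 days (215 − 31 = 184 remain).
February has 28 days (184 − 28 = 156 remain).
March has 31 days (156 − 31 = 125 remain).
April has 30 days (125 − 30 = 95 remain).
May has 31 days (95 − 31 = 64 remain).
June has 30 days (64 − 30 = 34 remain).
July has 31 days (34 − 31 = 3 remain).
3 into August → August 3.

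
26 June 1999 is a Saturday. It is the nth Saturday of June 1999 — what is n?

4th

Day 26 falls in week ⌈26/7⌉ of the month.
Days 1–7 hold the 1st Saturday, 8–14 the 2nd, 15–21 the 3rd, 22–28 the 4th, 29–31 the 5th.
26 is in the range for the 4th.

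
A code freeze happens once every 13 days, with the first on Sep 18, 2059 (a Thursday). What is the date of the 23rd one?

The 23rd occurrence is 22 intervals after the first: 22 × 13 = 286 days after Sep 18, 2059.
Sep has 30 days — 12 days to the end of Sep leaves 274.
Oct has 31 days (243 left).
Nov has 30 days (213 left).
Dec has 31 days (182 left).
Jan has 31 days (151 left).
Feb has 29 days (122 left).
Mar has 31 days (91 left).
Apr has 30 days (61 left).
May has 31 days (30 left).
30 days into Jun → Jun 30, 2060.

Jun 30, 2060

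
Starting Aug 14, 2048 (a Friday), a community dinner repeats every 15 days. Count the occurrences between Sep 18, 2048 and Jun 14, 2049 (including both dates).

Occurrences land 15·i days after Aug 14, 2048 for i = 0, 1, 2, …
Sep 18, 2048 is 35 days after the start; 35 ÷ 15 = 2 remainder 5; since the remainder is 5, round up to i = 3. First occurrence in the window: #4 on Sep 28, 2048 (3×15 = 45 days in).
Jun 14, 2049 is 304 days after the start; 304 ÷ 15 = 20 remainder 4. Last occurrence in the window: #21 on Jun 10, 2049.
Occurrences #4 through #21: 18 in total.

18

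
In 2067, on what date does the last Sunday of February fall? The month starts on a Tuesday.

February 27, 2067

February 2067 begins on a Tuesday, so the first Sunday is February 6 (5 days later).
February 2067 has 28 days. Adding weeks: 6, 13, 20, 27 — the last one ≤ 28 is the 27th.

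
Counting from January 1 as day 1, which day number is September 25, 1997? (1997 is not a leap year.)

Days in months before September: 31 + 28 + 31 + 30 + 31 + 30 + 31 + 31 = 243.
Plus 25 days into September → day 268.

268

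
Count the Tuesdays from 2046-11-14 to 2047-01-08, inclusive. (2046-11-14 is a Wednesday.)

2046-11-14 is a Wednesday; the first Tuesday on or after it is 2046-11-20 (6 days later).
From 2046-11-20 to 2047-01-08: 10 + 31 + 8 = 49 days (rest of November, December, January).
49 ÷ 7 = 7 full weeks with remainder 0, so 7 more Tuesdays after the first → 8.

8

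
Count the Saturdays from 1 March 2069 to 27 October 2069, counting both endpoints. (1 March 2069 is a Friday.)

35

1 March 2069 is a Friday; the first Saturday on or after it is 2 March 2069 (1 day later).
From 2 March 2069 to 27 October 2069: 29 + 30 + 31 + 30 + 31 + 31 + 30 + 27 = 239 days (rest of March, April, May, June, July, August, September, October).
239 ÷ 7 = 34 full weeks with remainder 1, so 34 more Saturdays after the first → 35.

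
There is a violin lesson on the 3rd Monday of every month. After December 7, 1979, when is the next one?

December 17, 1979

December 1979 starts on a Saturday; its first Monday is the 3rd, so the 3rd Monday is the 17th — December 17, 1979.
December 17, 1979 is after December 7, 1979, so that is the next one.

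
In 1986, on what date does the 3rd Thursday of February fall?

February 1986 begins on a Saturday, so the first Thursday is February 6 (5 days later).
The 3rd Thursday is 2 weeks later: 6 + 14 = 20.

February 20, 1986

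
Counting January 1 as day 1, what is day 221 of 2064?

2064-08-08

January has 31 days (221 − 31 = 190 remain).
February has 29 days (190 − 29 = 161 remain).
March has 31 days (161 − 31 = 130 remain).
April has 30 days (130 − 30 = 100 remain).
May has 31 days (100 − 31 = 69 remain).
June has 30 days (69 − 30 = 39 remain).
July has 31 days (39 − 31 = 8 remain).
8 into August → August 8.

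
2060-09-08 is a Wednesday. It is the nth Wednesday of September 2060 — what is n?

2nd

Day 8 falls in week ⌈8/7⌉ of the month.
Days 1–7 hold the 1st Wednesday, 8–14 the 2nd, 15–21 the 3rd, 22–28 the 4th, 29–31 the 5th.
8 is in the range for the 2nd.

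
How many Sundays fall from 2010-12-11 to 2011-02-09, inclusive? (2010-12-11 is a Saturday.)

2010-12-11 is a Saturday; the first Sunday on or after it is 2010-12-12 (1 day later).
From 2010-12-12 to 2011-02-09: 19 + 31 + 9 = 59 days (rest of December, January, February).
59 ÷ 7 = 8 full weeks with remainder 3, so 8 more Sundays after the first → 9.

9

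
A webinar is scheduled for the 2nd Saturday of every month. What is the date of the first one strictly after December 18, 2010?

December 2010 starts on a Wednesday; its first Saturday is the 4th, so the 2nd Saturday is the 11th — December 11, 2010.
That is not after December 18, 2010, so look at January 2011.
January 2011 starts on a Saturday; its first Saturday is the 1st, so the 2nd Saturday is the 8th — January 8, 2011.

January 8, 2011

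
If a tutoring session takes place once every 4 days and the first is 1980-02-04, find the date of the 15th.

1980-03-31

The 15th occurrence is 14 intervals after the first: 14 × 4 = 56 days after 1980-02-04.
February has 29 days — 25 days to the end of February leaves 31.
31 days into March → 1980-03-31.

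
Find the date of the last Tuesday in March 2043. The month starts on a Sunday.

March 2043 begins on a Sunday, so the first Tuesday is March 3 (2 days later).
March 2043 has 31 days. Adding weeks: 3, 10, 17, 24, 31 — the last one ≤ 31 is the 31st.

2043-03-31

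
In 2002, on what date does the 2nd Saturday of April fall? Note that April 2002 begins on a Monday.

April 2002 begins on a Monday, so the first Saturday is April 6 (5 days later).
The 2nd Saturday is 1 weeks later: 6 + 7 = 13.

April 13, 2002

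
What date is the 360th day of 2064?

2064-12-25

January has 31 days (360 − 31 = 329 remain).
February has 29 days (329 − 29 = 300 remain).
March has 31 days (300 − 31 = 269 remain).
April has 30 days (269 − 30 = 239 remain).
May has 31 days (239 − 31 = 208 remain).
June has 30 days (208 − 30 = 178 remain).
July has 31 days (178 − 31 = 147 remain).
August has 31 days (147 − 31 = 116 remain).
September has 30 days (116 − 30 = 86 remain).
October has 31 days (86 − 31 = 55 remain).
November has 30 days (55 − 30 = 25 remain).
25 into December → December 25.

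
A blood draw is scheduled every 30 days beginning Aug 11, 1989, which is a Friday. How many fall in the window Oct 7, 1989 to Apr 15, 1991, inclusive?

19

Occurrences land 30·i days after Aug 11, 1989 for i = 0, 1, 2, …
Oct 7, 1989 is 57 days after the start; 57 ÷ 30 = 1 remainder 27; since the remainder is 27, round up to i = 2. First occurrence in the window: #3 on Oct 10, 1989 (2×30 = 60 days in).
Apr 15, 1991 is 612 days after the start; 612 ÷ 30 = 20 remainder 12. Last occurrence in the window: #21 on Apr 3, 1991.
Occurrences #3 through #21: 19 in total.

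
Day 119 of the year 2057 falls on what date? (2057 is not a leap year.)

Apr 29, 2057

Jan has 31 days (119 − 31 = 88 remain).
Feb has 28 days (88 − 28 = 60 remain).
Mar has 31 days (60 − 31 = 29 remain).
29 into Apr → Apr 29.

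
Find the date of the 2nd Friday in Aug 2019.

The first Friday of Aug 2019 is Aug 2.
The 2nd Friday is 1 weeks later: 2 + 7 = 9.

Aug 9, 2019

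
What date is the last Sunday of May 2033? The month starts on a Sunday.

May 2033 begins on a Sunday, so the first Sunday is May 1.
May 2033 has 31 days. Adding weeks: 1, 8, 15, 22, 29 — the last one ≤ 31 is the 29th.

2033-05-29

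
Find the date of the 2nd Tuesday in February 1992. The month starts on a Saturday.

February 11, 1992

February 1992 begins on a Saturday, so the first Tuesday is February 4 (3 days later).
The 2nd Tuesday is 1 weeks later: 4 + 7 = 11.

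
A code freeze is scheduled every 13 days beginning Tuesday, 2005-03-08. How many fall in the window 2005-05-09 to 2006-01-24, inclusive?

20

Occurrences land 13·i days after 2005-03-08 for i = 0, 1, 2, …
2005-05-09 is 62 days after the start; 62 ÷ 13 = 4 remainder 10; since the remainder is 10, round up to i = 5. First occurrence in the window: #6 on 2005-05-12 (5×13 = 65 days in).
2006-01-24 is 322 days after the start; 322 ÷ 13 = 24 remainder 10. Last occurrence in the window: #25 on 2006-01-14.
Occurrences #6 through #25: 20 in total.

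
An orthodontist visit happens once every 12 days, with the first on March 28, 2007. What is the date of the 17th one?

October 6, 2007

The 17th occurrence is 16 intervals after the first: 16 × 12 = 192 days after March 28, 2007.
March has 31 days — 3 days to the end of March leaves 189.
April has 30 days (159 left).
May has 31 days (128 left).
June has 30 days (98 left).
July has 31 days (67 left).
August has 31 days (36 left).
September has 30 days (6 left).
6 days into October → October 6, 2007.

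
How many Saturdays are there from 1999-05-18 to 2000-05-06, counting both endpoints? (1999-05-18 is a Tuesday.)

51

1999-05-18 is a Tuesday; the first Saturday on or after it is 1999-05-22 (4 days later).
From 1999-05-22 to 2000-05-06: 223 + 127 = 350 days (rest of 1999, to 2000-05-06 in 2000).
350 ÷ 7 = 50 full weeks with remainder 0, so 50 more Saturdays after the first → 51.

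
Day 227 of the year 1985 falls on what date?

January has 31 days (227 − 31 = 196 remain).
February has 28 days (196 − 28 = 168 remain).
March has 31 days (168 − 31 = 137 remain).
April has 30 days (137 − 30 = 107 remain).
May has 31 days (107 − 31 = 76 remain).
June has 30 days (76 − 30 = 46 remain).
July has 31 days (46 − 31 = 15 remain).
15 into August → August 15.

15 August 1985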